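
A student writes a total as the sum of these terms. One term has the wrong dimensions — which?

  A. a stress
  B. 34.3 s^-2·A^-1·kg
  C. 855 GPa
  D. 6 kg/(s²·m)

Reduce each to base SI dimensions:
  A. [stress] = kg·m⁻¹·s⁻²
  B. kg·s⁻²·A⁻¹
  C. Pa = N·m⁻² = kg·m⁻¹·s⁻²
  D. kg·m⁻¹·s⁻²
All reduce to kg·m⁻¹·s⁻² except B., which is kg·s⁻²·A⁻¹.

B.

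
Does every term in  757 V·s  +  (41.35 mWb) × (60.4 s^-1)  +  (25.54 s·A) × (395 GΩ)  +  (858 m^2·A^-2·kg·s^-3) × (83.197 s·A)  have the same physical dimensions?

No

Reduce each to base SI dimensions:
  757 V·s:  V·s = J·C⁻¹·s = kg·m²·s⁻²·A⁻¹
  (41.35 mWb) × (60.4 s^-1):  [kg·m²·s⁻²·A⁻¹] · [s⁻¹] = kg·m²·s⁻³·A⁻¹
  (25.54 s·A) × (395 GΩ):  [s·A] · [kg·m²·s⁻³·A⁻²] = kg·m²·s⁻²·A⁻¹
  (858 m^2·A^-2·kg·s^-3) × (83.197 s·A):  [kg·m²·s⁻³·A⁻²] · [s·A] = kg·m²·s⁻²·A⁻¹
The terms do not share a single dimension (kg·m²·s⁻²·A⁻¹ vs kg·m²·s⁻³·A⁻¹).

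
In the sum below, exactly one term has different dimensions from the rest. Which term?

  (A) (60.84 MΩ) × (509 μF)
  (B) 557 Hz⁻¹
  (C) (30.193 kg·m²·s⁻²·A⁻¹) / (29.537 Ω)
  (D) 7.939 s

(C)

Work out the base dimensions of each:
  (A) [kg·m²·s⁻³·A⁻²] · [kg⁻¹·m⁻²·s⁴·A²] = s
  (B) Hz⁻¹ = (s⁻¹)⁻¹ = s
  (C) [kg·m²·s⁻²·A⁻¹] / [kg·m²·s⁻³·A⁻²] = s·A
  (D) s
All reduce to s except (C), which is s·A.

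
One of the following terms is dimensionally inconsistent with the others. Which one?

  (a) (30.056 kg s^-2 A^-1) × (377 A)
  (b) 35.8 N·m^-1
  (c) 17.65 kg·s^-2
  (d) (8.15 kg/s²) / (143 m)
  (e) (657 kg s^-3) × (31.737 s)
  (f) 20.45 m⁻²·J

In SI base units:
  (a) [kg·s⁻²·A⁻¹] · [A] = kg·s⁻²
  (b) N·m⁻¹ = kg·m·s⁻²·m⁻¹ = kg·s⁻²
  (c) kg·s⁻²
  (d) [kg·s⁻²] / [m] = kg·m⁻¹·s⁻²
  (e) [kg·s⁻³] · [s] = kg·s⁻²
  (f) J·m⁻² = N·m·m⁻² = kg·s⁻²
All reduce to kg·s⁻² except (d), which is kg·m⁻¹·s⁻².

(d)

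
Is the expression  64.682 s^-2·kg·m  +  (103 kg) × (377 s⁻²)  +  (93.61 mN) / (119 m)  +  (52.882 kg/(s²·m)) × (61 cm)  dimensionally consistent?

No

Dimensions:
  64.682 s^-2·kg·m:  kg·m·s⁻²
  (103 kg) × (377 s⁻²):  [kg] · [s⁻²] = kg·s⁻²
  (93.61 mN) / (119 m):  [kg·m·s⁻²] / [m] = kg·s⁻²
  (52.882 kg/(s²·m)) × (61 cm):  [kg·m⁻¹·s⁻²] · [m] = kg·s⁻²
The terms do not share a single dimension (kg·m·s⁻² vs kg·s⁻²).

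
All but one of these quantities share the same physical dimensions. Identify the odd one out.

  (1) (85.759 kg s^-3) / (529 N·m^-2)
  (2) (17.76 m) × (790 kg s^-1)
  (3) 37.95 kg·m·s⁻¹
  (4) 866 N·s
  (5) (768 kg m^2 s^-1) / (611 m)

Dimensions:
  (1) [kg·s⁻³] / [kg·m⁻¹·s⁻²] = m·s⁻¹
  (2) [m] · [kg·s⁻¹] = kg·m·s⁻¹
  (3) kg·m·s⁻¹
  (4) N·s = kg·m·s⁻²·s = kg·m·s⁻¹
  (5) [kg·m²·s⁻¹] / [m] = kg·m·s⁻¹
All reduce to kg·m·s⁻¹ except (1), which is m·s⁻¹.

(1)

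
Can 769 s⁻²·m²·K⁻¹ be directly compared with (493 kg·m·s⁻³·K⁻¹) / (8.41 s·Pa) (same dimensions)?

Reduce each to base SI dimensions:
  769 s⁻²·m²·K⁻¹:  m²·s⁻²·K⁻¹
  (493 kg·m·s⁻³·K⁻¹) / (8.41 s·Pa):  [kg·m·s⁻³·K⁻¹] / [kg·m⁻¹·s⁻¹] = m²·s⁻²·K⁻¹
Both are m²·s⁻²·K⁻¹, so they have the same dimensions and can be added.

Yes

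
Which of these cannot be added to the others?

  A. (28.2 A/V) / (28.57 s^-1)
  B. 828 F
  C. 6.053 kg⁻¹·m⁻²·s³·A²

In SI base units:
  A. [kg⁻¹·m⁻²·s³·A²] / [s⁻¹] = kg⁻¹·m⁻²·s⁴·A²
  B. F = C·V⁻¹ = kg⁻¹·m⁻²·s⁴·A²
  C. kg⁻¹·m⁻²·s³·A²
All reduce to kg⁻¹·m⁻²·s⁴·A² except C., which is kg⁻¹·m⁻²·s³·A².

C.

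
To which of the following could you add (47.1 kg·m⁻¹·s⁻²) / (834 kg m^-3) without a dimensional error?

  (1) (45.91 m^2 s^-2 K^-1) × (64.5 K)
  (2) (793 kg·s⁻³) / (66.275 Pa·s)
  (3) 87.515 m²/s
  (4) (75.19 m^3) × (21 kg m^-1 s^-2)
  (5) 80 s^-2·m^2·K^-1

(1)

Reference: [kg·m⁻¹·s⁻²] / [kg·m⁻³] = m²·s⁻².
Each option:
  (1) [m²·s⁻²·K⁻¹] · [K] = m²·s⁻²  ← same
  (2) [kg·s⁻³] / [kg·m⁻¹·s⁻¹] = m·s⁻²
  (3) m²·s⁻¹
  (4) [m³] · [kg·m⁻¹·s⁻²] = kg·m²·s⁻²
  (5) m²·s⁻²·K⁻¹
Only (1) matches m²·s⁻².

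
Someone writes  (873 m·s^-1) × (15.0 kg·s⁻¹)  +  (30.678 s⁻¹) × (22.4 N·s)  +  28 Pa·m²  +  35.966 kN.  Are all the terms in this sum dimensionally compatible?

Yes

In SI base units:
  (873 m·s^-1) × (15.0 kg·s⁻¹):  [m·s⁻¹] · [kg·s⁻¹] = kg·m·s⁻²
  (30.678 s⁻¹) × (22.4 N·s):  [s⁻¹] · [kg·m·s⁻¹] = kg·m·s⁻²
  28 Pa·m²:  Pa·m² = N·m⁻²·m² = kg·m·s⁻²
  35.966 kN:  N = kg·m·s⁻²
Every term reduces to kg·m·s⁻².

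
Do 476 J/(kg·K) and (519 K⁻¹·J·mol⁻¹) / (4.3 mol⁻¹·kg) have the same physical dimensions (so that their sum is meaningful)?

Reduce each to base SI dimensions:
  476 J/(kg·K):  J·kg⁻¹·K⁻¹ = N·m·kg⁻¹·K⁻¹ = m²·s⁻²·K⁻¹
  (519 K⁻¹·J·mol⁻¹) / (4.3 mol⁻¹·kg):  [kg·m²·s⁻²·K⁻¹·mol⁻¹] / [kg·mol⁻¹] = m²·s⁻²·K⁻¹
Both are m²·s⁻²·K⁻¹, so they have the same dimensions and can be added.

Yes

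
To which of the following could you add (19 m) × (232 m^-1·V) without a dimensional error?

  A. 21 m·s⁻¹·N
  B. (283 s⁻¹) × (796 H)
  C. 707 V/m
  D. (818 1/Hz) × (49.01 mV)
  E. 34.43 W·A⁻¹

E.

Reference: [m] · [kg·m·s⁻³·A⁻¹] = kg·m²·s⁻³·A⁻¹.
Each option:
  A. N·m·s⁻¹ = kg·m·s⁻²·m·s⁻¹ = kg·m²·s⁻³
  B. [s⁻¹] · [kg·m²·s⁻²·A⁻²] = kg·m²·s⁻³·A⁻²
  C. V·m⁻¹ = J·C⁻¹·m⁻¹ = kg·m·s⁻³·A⁻¹
  D. [s] · [kg·m²·s⁻³·A⁻¹] = kg·m²·s⁻²·A⁻¹
  E. W·A⁻¹ = J·s⁻¹·A⁻¹ = kg·m²·s⁻³·A⁻¹  ← same
Only E. matches kg·m²·s⁻³·A⁻¹.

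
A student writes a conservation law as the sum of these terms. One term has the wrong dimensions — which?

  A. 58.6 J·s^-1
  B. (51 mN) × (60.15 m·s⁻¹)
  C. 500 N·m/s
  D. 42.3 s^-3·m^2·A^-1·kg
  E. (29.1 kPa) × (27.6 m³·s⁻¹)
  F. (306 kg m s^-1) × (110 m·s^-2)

D.

Reduce each to base SI dimensions:
  A. J·s⁻¹ = N·m·s⁻¹ = kg·m²·s⁻³
  B. [kg·m·s⁻²] · [m·s⁻¹] = kg·m²·s⁻³
  C. N·m·s⁻¹ = kg·m·s⁻²·m·s⁻¹ = kg·m²·s⁻³
  D. kg·m²·s⁻³·A⁻¹
  E. [kg·m⁻¹·s⁻²] · [m³·s⁻¹] = kg·m²·s⁻³
  F. [kg·m·s⁻¹] · [m·s⁻²] = kg·m²·s⁻³
All reduce to kg·m²·s⁻³ except D., which is kg·m²·s⁻³·A⁻¹.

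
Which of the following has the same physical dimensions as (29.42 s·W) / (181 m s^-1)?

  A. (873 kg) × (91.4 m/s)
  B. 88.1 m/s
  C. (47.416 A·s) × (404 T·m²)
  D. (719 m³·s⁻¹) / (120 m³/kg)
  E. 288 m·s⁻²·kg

A.

Reference: [kg·m²·s⁻²] / [m·s⁻¹] = kg·m·s⁻¹.
Each option:
  A. [kg] · [m·s⁻¹] = kg·m·s⁻¹  ← same
  B. m·s⁻¹
  C. [s·A] · [kg·m²·s⁻²·A⁻¹] = kg·m²·s⁻¹
  D. [m³·s⁻¹] / [kg⁻¹·m³] = kg·s⁻¹
  E. kg·m·s⁻²
Only A. matches kg·m·s⁻¹.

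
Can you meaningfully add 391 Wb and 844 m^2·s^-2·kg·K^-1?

No

Reduce each to base SI dimensions:
  391 Wb:  Wb = V·s = kg·m²·s⁻²·A⁻¹
  844 m^2·s^-2·kg·K^-1:  kg·m²·s⁻²·K⁻¹
kg·m²·s⁻²·A⁻¹ ≠ kg·m²·s⁻²·K⁻¹, so they cannot be added.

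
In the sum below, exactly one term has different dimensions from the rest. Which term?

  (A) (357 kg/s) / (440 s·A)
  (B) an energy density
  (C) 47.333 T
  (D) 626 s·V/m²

(B)

Work out the base dimensions of each:
  (A) [kg·s⁻¹] / [s·A] = kg·s⁻²·A⁻¹
  (B) [energy density] = kg·m⁻¹·s⁻²
  (C) T = Wb·m⁻² = kg·s⁻²·A⁻¹
  (D) V·s·m⁻² = J·C⁻¹·s·m⁻² = kg·s⁻²·A⁻¹
All reduce to kg·s⁻²·A⁻¹ except (B), which is kg·m⁻¹·s⁻².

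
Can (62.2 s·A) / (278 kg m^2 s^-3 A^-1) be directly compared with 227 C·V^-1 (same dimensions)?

Reduce each to base SI dimensions:
  (62.2 s·A) / (278 kg m^2 s^-3 A^-1):  [s·A] / [kg·m²·s⁻³·A⁻¹] = kg⁻¹·m⁻²·s⁴·A²
  227 C·V^-1:  C·V⁻¹ = s·A·(J·C⁻¹)⁻¹ = kg⁻¹·m⁻²·s⁴·A²
Both are kg⁻¹·m⁻²·s⁴·A², so they have the same dimensions and can be added.

Yes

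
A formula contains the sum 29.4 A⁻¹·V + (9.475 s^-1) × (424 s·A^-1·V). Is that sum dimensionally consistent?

Yes

Reduce each to base SI dimensions:
  29.4 A⁻¹·V:  V·A⁻¹ = J·C⁻¹·A⁻¹ = kg·m²·s⁻³·A⁻²
  (9.475 s^-1) × (424 s·A^-1·V):  [s⁻¹] · [kg·m²·s⁻²·A⁻²] = kg·m²·s⁻³·A⁻²
Both are kg·m²·s⁻³·A⁻², so they have the same dimensions and can be added.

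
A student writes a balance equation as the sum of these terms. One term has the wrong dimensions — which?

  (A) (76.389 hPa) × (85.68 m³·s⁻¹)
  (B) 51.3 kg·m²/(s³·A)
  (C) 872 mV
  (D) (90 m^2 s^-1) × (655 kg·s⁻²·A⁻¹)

(A)

Reduce each to base SI dimensions:
  (A) [kg·m⁻¹·s⁻²] · [m³·s⁻¹] = kg·m²·s⁻³
  (B) kg·m²·s⁻³·A⁻¹
  (C) V = J·C⁻¹ = kg·m²·s⁻³·A⁻¹
  (D) [m²·s⁻¹] · [kg·s⁻²·A⁻¹] = kg·m²·s⁻³·A⁻¹
All reduce to kg·m²·s⁻³·A⁻¹ except (A), which is kg·m²·s⁻³.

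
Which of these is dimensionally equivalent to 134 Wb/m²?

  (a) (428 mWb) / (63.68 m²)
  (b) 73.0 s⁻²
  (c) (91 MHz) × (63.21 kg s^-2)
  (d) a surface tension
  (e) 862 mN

(a)

Reference: Wb·m⁻² = V·s·m⁻² = kg·s⁻²·A⁻¹.
Each option:
  (a) [kg·m²·s⁻²·A⁻¹] / [m²] = kg·s⁻²·A⁻¹  ← same
  (b) s⁻²
  (c) [s⁻¹] · [kg·s⁻²] = kg·s⁻³
  (d) [surface tension] = kg·s⁻²
  (e) N = kg·m·s⁻²
Only (a) matches kg·s⁻²·A⁻¹.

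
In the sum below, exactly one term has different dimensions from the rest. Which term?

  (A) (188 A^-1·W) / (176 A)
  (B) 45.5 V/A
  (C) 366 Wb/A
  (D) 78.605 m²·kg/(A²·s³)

(C)

Reduce each to base SI dimensions:
  (A) [kg·m²·s⁻³·A⁻¹] / [A] = kg·m²·s⁻³·A⁻²
  (B) V·A⁻¹ = J·C⁻¹·A⁻¹ = kg·m²·s⁻³·A⁻²
  (C) Wb·A⁻¹ = V·s·A⁻¹ = kg·m²·s⁻²·A⁻²
  (D) kg·m²·s⁻³·A⁻²
All reduce to kg·m²·s⁻³·A⁻² except (C), which is kg·m²·s⁻²·A⁻².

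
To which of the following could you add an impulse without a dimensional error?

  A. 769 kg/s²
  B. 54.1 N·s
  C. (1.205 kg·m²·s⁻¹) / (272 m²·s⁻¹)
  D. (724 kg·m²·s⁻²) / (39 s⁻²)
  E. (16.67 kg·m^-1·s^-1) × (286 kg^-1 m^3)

B.

Reference: [impulse] = kg·m·s⁻¹.
Each option:
  A. kg·s⁻²
  B. N·s = kg·m·s⁻²·s = kg·m·s⁻¹  ← same
  C. [kg·m²·s⁻¹] / [m²·s⁻¹] = kg
  D. [kg·m²·s⁻²] / [s⁻²] = kg·m²
  E. [kg·m⁻¹·s⁻¹] · [kg⁻¹·m³] = m²·s⁻¹
Only B. matches kg·m·s⁻¹.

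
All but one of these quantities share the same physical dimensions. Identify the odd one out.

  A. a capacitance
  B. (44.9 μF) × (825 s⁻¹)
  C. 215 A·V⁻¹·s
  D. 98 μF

B.

Expand each in SI base units:
  A. [capacitance] = kg⁻¹·m⁻²·s⁴·A²
  B. [kg⁻¹·m⁻²·s⁴·A²] · [s⁻¹] = kg⁻¹·m⁻²·s³·A²
  C. A·s·V⁻¹ = A·s·(J·C⁻¹)⁻¹ = kg⁻¹·m⁻²·s⁴·A²
  D. F = C·V⁻¹ = kg⁻¹·m⁻²·s⁴·A²
All reduce to kg⁻¹·m⁻²·s⁴·A² except B., which is kg⁻¹·m⁻²·s³·A².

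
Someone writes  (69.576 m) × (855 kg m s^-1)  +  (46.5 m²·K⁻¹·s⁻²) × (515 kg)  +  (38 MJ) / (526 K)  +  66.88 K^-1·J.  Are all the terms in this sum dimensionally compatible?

No

Dimensions:
  (69.576 m) × (855 kg m s^-1):  [m] · [kg·m·s⁻¹] = kg·m²·s⁻¹
  (46.5 m²·K⁻¹·s⁻²) × (515 kg):  [m²·s⁻²·K⁻¹] · [kg] = kg·m²·s⁻²·K⁻¹
  (38 MJ) / (526 K):  [kg·m²·s⁻²] / [K] = kg·m²·s⁻²·K⁻¹
  66.88 K^-1·J:  J·K⁻¹ = N·m·K⁻¹ = kg·m²·s⁻²·K⁻¹
The terms do not share a single dimension (kg·m²·s⁻²·K⁻¹ vs kg·m²·s⁻¹).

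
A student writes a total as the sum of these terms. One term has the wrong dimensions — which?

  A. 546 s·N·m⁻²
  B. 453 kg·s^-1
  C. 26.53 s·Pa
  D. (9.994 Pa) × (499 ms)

Expand each in SI base units:
  A. N·s·m⁻² = kg·m·s⁻²·s·m⁻² = kg·m⁻¹·s⁻¹
  B. kg·s⁻¹
  C. Pa·s = N·m⁻²·s = kg·m⁻¹·s⁻¹
  D. [kg·m⁻¹·s⁻²] · [s] = kg·m⁻¹·s⁻¹
All reduce to kg·m⁻¹·s⁻¹ except B., which is kg·s⁻¹.

B.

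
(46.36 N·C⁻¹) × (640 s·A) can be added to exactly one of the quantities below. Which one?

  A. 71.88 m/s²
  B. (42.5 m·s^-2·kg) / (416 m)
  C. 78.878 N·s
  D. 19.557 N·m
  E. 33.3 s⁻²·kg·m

E.

Reference: [kg·m·s⁻³·A⁻¹] · [s·A] = kg·m·s⁻².
Each option:
  A. m·s⁻²
  B. [kg·m·s⁻²] / [m] = kg·s⁻²
  C. N·s = kg·m·s⁻²·s = kg·m·s⁻¹
  D. N·m = kg·m·s⁻²·m = kg·m²·s⁻²
  E. kg·m·s⁻²  ← same
Only E. matches kg·m·s⁻².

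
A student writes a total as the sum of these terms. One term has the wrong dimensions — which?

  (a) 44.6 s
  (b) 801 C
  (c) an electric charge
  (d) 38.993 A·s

Expand each in SI base units:
  (a) s
  (b) C = s·A
  (c) [electric charge] = s·A
  (d) A·s = s·A
All reduce to s·A except (a), which is s.

(a)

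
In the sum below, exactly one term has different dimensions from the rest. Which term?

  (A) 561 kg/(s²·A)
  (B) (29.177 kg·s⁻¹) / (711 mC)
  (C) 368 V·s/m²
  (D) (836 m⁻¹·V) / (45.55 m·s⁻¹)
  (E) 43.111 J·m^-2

In SI base units:
  (A) kg·s⁻²·A⁻¹
  (B) [kg·s⁻¹] / [s·A] = kg·s⁻²·A⁻¹
  (C) V·s·m⁻² = J·C⁻¹·s·m⁻² = kg·s⁻²·A⁻¹
  (D) [kg·m·s⁻³·A⁻¹] / [m·s⁻¹] = kg·s⁻²·A⁻¹
  (E) J·m⁻² = N·m·m⁻² = kg·s⁻²
All reduce to kg·s⁻²·A⁻¹ except (E), which is kg·s⁻².

(E)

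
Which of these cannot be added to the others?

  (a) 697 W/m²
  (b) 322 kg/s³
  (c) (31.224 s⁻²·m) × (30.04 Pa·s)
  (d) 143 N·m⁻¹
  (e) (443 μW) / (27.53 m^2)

(d)

Reduce each to base SI dimensions:
  (a) W·m⁻² = J·s⁻¹·m⁻² = kg·s⁻³
  (b) kg·s⁻³
  (c) [m·s⁻²] · [kg·m⁻¹·s⁻¹] = kg·s⁻³
  (d) N·m⁻¹ = kg·m·s⁻²·m⁻¹ = kg·s⁻²
  (e) [kg·m²·s⁻³] / [m²] = kg·s⁻³
All reduce to kg·s⁻³ except (d), which is kg·s⁻².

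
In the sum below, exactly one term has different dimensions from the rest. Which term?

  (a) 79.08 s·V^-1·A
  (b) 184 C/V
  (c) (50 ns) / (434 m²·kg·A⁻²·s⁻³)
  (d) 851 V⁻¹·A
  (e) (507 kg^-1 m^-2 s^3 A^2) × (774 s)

(d)

Reduce each to base SI dimensions:
  (a) A·s·V⁻¹ = A·s·(J·C⁻¹)⁻¹ = kg⁻¹·m⁻²·s⁴·A²
  (b) C·V⁻¹ = s·A·(J·C⁻¹)⁻¹ = kg⁻¹·m⁻²·s⁴·A²
  (c) [s] / [kg·m²·s⁻³·A⁻²] = kg⁻¹·m⁻²·s⁴·A²
  (d) A·V⁻¹ = A·(J·C⁻¹)⁻¹ = kg⁻¹·m⁻²·s³·A²
  (e) [kg⁻¹·m⁻²·s³·A²] · [s] = kg⁻¹·m⁻²·s⁴·A²
All reduce to kg⁻¹·m⁻²·s⁴·A² except (d), which is kg⁻¹·m⁻²·s³·A².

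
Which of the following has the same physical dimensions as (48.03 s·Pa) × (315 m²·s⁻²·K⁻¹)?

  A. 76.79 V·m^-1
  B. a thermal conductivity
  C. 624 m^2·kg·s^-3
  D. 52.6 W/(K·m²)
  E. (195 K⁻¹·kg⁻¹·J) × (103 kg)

Reference: [kg·m⁻¹·s⁻¹] · [m²·s⁻²·K⁻¹] = kg·m·s⁻³·K⁻¹.
Each option:
  A. V·m⁻¹ = J·C⁻¹·m⁻¹ = kg·m·s⁻³·A⁻¹
  B. [thermal conductivity] = kg·m·s⁻³·K⁻¹  ← same
  C. kg·m²·s⁻³
  D. W·m⁻²·K⁻¹ = J·s⁻¹·m⁻²·K⁻¹ = kg·s⁻³·K⁻¹
  E. [m²·s⁻²·K⁻¹] · [kg] = kg·m²·s⁻²·K⁻¹
Only B. matches kg·m·s⁻³·K⁻¹.

B.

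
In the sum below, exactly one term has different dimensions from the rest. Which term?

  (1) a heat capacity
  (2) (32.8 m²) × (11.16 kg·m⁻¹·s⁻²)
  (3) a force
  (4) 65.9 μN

(1)

Dimensions:
  (1) [heat capacity] = kg·m²·s⁻²·K⁻¹
  (2) [m²] · [kg·m⁻¹·s⁻²] = kg·m·s⁻²
  (3) [force] = kg·m·s⁻²
  (4) N = kg·m·s⁻²
All reduce to kg·m·s⁻² except (1), which is kg·m²·s⁻²·K⁻¹.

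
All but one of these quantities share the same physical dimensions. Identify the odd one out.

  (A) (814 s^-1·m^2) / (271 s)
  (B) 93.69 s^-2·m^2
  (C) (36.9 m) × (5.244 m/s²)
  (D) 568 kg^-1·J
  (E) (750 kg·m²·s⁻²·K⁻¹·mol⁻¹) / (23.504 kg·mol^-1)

(E)

Work out the base dimensions of each:
  (A) [m²·s⁻¹] / [s] = m²·s⁻²
  (B) m²·s⁻²
  (C) [m] · [m·s⁻²] = m²·s⁻²
  (D) J·kg⁻¹ = N·m·kg⁻¹ = m²·s⁻²
  (E) [kg·m²·s⁻²·K⁻¹·mol⁻¹] / [kg·mol⁻¹] = m²·s⁻²·K⁻¹
All reduce to m²·s⁻² except (E), which is m²·s⁻²·K⁻¹.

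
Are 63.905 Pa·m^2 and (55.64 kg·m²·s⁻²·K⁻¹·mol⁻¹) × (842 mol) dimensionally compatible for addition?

No

Dimensions:
  63.905 Pa·m^2:  Pa·m² = N·m⁻²·m² = kg·m·s⁻²
  (55.64 kg·m²·s⁻²·K⁻¹·mol⁻¹) × (842 mol):  [kg·m²·s⁻²·K⁻¹·mol⁻¹] · [mol] = kg·m²·s⁻²·K⁻¹
kg·m·s⁻² ≠ kg·m²·s⁻²·K⁻¹, so they cannot be added.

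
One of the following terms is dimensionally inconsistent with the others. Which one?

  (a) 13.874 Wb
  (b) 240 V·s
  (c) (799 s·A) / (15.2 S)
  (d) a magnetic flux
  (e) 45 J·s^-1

(e)

Expand each in SI base units:
  (a) Wb = V·s = kg·m²·s⁻²·A⁻¹
  (b) V·s = J·C⁻¹·s = kg·m²·s⁻²·A⁻¹
  (c) [s·A] / [kg⁻¹·m⁻²·s³·A²] = kg·m²·s⁻²·A⁻¹
  (d) [magnetic flux] = kg·m²·s⁻²·A⁻¹
  (e) J·s⁻¹ = N·m·s⁻¹ = kg·m²·s⁻³
All reduce to kg·m²·s⁻²·A⁻¹ except (e), which is kg·m²·s⁻³.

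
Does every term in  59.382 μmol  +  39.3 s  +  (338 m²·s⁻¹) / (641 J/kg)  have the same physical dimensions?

No

Reduce each to base SI dimensions:
  59.382 μmol:  mol
  39.3 s:  s
  (338 m²·s⁻¹) / (641 J/kg):  [m²·s⁻¹] / [m²·s⁻²] = s
The terms do not share a single dimension (mol vs s).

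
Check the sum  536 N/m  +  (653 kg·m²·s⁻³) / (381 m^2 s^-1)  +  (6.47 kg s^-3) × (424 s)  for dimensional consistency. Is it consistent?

Dimensions:
  536 N/m:  N·m⁻¹ = kg·m·s⁻²·m⁻¹ = kg·s⁻²
  (653 kg·m²·s⁻³) / (381 m^2 s^-1):  [kg·m²·s⁻³] / [m²·s⁻¹] = kg·s⁻²
  (6.47 kg s^-3) × (424 s):  [kg·s⁻³] · [s] = kg·s⁻²
Every term reduces to kg·s⁻².

Yes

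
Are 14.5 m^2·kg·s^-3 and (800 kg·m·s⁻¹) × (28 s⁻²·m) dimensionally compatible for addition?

Dimensions:
  14.5 m^2·kg·s^-3:  kg·m²·s⁻³
  (800 kg·m·s⁻¹) × (28 s⁻²·m):  [kg·m·s⁻¹] · [m·s⁻²] = kg·m²·s⁻³
Both are kg·m²·s⁻³, so they have the same dimensions and can be added.

Yes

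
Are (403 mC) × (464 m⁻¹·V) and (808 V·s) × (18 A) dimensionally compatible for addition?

No

Dimensions:
  (403 mC) × (464 m⁻¹·V):  [s·A] · [kg·m·s⁻³·A⁻¹] = kg·m·s⁻²
  (808 V·s) × (18 A):  [kg·m²·s⁻²·A⁻¹] · [A] = kg·m²·s⁻²
kg·m·s⁻² ≠ kg·m²·s⁻², so they cannot be added.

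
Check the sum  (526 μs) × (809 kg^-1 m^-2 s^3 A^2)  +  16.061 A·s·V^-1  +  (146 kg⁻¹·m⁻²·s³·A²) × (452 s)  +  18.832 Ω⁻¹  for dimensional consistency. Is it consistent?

Expand each in SI base units:
  (526 μs) × (809 kg^-1 m^-2 s^3 A^2):  [s] · [kg⁻¹·m⁻²·s³·A²] = kg⁻¹·m⁻²·s⁴·A²
  16.061 A·s·V^-1:  A·s·V⁻¹ = A·s·(J·C⁻¹)⁻¹ = kg⁻¹·m⁻²·s⁴·A²
  (146 kg⁻¹·m⁻²·s³·A²) × (452 s):  [kg⁻¹·m⁻²·s³·A²] · [s] = kg⁻¹·m⁻²·s⁴·A²
  18.832 Ω⁻¹:  Ω⁻¹ = (V·A⁻¹)⁻¹ = kg⁻¹·m⁻²·s³·A²
The terms do not share a single dimension (kg⁻¹·m⁻²·s³·A² vs kg⁻¹·m⁻²·s⁴·A²).

No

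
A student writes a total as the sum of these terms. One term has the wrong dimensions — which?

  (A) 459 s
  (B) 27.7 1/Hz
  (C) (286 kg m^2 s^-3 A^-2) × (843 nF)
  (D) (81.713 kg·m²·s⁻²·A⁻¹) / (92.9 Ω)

(D)

Dimensions:
  (A) s
  (B) Hz⁻¹ = (s⁻¹)⁻¹ = s
  (C) [kg·m²·s⁻³·A⁻²] · [kg⁻¹·m⁻²·s⁴·A²] = s
  (D) [kg·m²·s⁻²·A⁻¹] / [kg·m²·s⁻³·A⁻²] = s·A
All reduce to s except (D), which is s·A.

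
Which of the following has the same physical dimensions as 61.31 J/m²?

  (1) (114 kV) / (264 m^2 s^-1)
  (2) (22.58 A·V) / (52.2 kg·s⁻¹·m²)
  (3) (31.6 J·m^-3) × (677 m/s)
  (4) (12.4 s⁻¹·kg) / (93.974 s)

Reference: J·m⁻² = N·m·m⁻² = kg·s⁻².
Each option:
  (1) [kg·m²·s⁻³·A⁻¹] / [m²·s⁻¹] = kg·s⁻²·A⁻¹
  (2) [kg·m²·s⁻³] / [kg·m²·s⁻¹] = s⁻²
  (3) [kg·m⁻¹·s⁻²] · [m·s⁻¹] = kg·s⁻³
  (4) [kg·s⁻¹] / [s] = kg·s⁻²  ← same
Only (4) matches kg·s⁻².

(4)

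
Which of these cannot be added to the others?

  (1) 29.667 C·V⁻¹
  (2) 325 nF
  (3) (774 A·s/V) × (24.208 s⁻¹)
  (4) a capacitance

(3)

Reduce each to base SI dimensions:
  (1) C·V⁻¹ = s·A·(J·C⁻¹)⁻¹ = kg⁻¹·m⁻²·s⁴·A²
  (2) F = C·V⁻¹ = kg⁻¹·m⁻²·s⁴·A²
  (3) [kg⁻¹·m⁻²·s⁴·A²] · [s⁻¹] = kg⁻¹·m⁻²·s³·A²
  (4) [capacitance] = kg⁻¹·m⁻²·s⁴·A²
All reduce to kg⁻¹·m⁻²·s⁴·A² except (3), which is kg⁻¹·m⁻²·s³·A².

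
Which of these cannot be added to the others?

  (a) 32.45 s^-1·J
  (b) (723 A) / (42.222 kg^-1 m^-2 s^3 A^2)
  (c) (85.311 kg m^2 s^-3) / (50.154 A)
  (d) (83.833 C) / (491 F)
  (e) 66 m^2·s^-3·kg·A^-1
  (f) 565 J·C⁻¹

(a)

Expand each in SI base units:
  (a) J·s⁻¹ = N·m·s⁻¹ = kg·m²·s⁻³
  (b) [A] / [kg⁻¹·m⁻²·s³·A²] = kg·m²·s⁻³·A⁻¹
  (c) [kg·m²·s⁻³] / [A] = kg·m²·s⁻³·A⁻¹
  (d) [s·A] / [kg⁻¹·m⁻²·s⁴·A²] = kg·m²·s⁻³·A⁻¹
  (e) kg·m²·s⁻³·A⁻¹
  (f) J·C⁻¹ = N·m·(s·A)⁻¹ = kg·m²·s⁻³·A⁻¹
All reduce to kg·m²·s⁻³·A⁻¹ except (a), which is kg·m²·s⁻³.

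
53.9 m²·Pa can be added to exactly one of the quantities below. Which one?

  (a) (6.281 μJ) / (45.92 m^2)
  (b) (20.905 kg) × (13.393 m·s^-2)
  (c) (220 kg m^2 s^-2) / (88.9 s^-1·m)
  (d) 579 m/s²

(b)

Reference: Pa·m² = N·m⁻²·m² = kg·m·s⁻².
Each option:
  (a) [kg·m²·s⁻²] / [m²] = kg·s⁻²
  (b) [kg] · [m·s⁻²] = kg·m·s⁻²  ← same
  (c) [kg·m²·s⁻²] / [m·s⁻¹] = kg·m·s⁻¹
  (d) m·s⁻²
Only (b) matches kg·m·s⁻².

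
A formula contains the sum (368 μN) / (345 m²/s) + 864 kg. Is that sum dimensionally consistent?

No

Work out the base dimensions of each:
  (368 μN) / (345 m²/s):  [kg·m·s⁻²] / [m²·s⁻¹] = kg·m⁻¹·s⁻¹
  864 kg:  kg
kg·m⁻¹·s⁻¹ ≠ kg, so they cannot be added.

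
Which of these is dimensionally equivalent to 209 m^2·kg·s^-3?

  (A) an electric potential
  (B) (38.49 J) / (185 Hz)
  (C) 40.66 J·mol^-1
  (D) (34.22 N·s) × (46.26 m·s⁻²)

Reference: kg·m²·s⁻³.
Each option:
  (A) [electric potential] = kg·m²·s⁻³·A⁻¹
  (B) [kg·m²·s⁻²] / [s⁻¹] = kg·m²·s⁻¹
  (C) J·mol⁻¹ = N·m·mol⁻¹ = kg·m²·s⁻²·mol⁻¹
  (D) [kg·m·s⁻¹] · [m·s⁻²] = kg·m²·s⁻³  ← same
Only (D) matches kg·m²·s⁻³.

(D)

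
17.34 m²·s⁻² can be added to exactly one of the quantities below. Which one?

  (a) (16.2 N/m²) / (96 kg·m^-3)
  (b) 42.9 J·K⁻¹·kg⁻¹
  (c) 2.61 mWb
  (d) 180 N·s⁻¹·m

(a)

Reference: m²·s⁻².
Each option:
  (a) [kg·m⁻¹·s⁻²] / [kg·m⁻³] = m²·s⁻²  ← same
  (b) J·kg⁻¹·K⁻¹ = N·m·kg⁻¹·K⁻¹ = m²·s⁻²·K⁻¹
  (c) Wb = V·s = kg·m²·s⁻²·A⁻¹
  (d) N·m·s⁻¹ = kg·m·s⁻²·m·s⁻¹ = kg·m²·s⁻³
Only (a) matches m²·s⁻².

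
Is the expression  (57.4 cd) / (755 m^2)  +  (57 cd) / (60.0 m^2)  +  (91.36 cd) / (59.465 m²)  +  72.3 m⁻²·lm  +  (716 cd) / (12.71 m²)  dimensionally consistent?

Yes

Reduce each to base SI dimensions:
  (57.4 cd) / (755 m^2):  [cd] / [m²] = m⁻²·cd
  (57 cd) / (60.0 m^2):  [cd] / [m²] = m⁻²·cd
  (91.36 cd) / (59.465 m²):  [cd] / [m²] = m⁻²·cd
  72.3 m⁻²·lm:  lm·m⁻² = cd·m⁻² = m⁻²·cd
  (716 cd) / (12.71 m²):  [cd] / [m²] = m⁻²·cd
Every term reduces to m⁻²·cd.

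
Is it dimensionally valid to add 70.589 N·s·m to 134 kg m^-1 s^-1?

No

Work out the base dimensions of each:
  70.589 N·s·m:  N·m·s = kg·m·s⁻²·m·s = kg·m²·s⁻¹
  134 kg m^-1 s^-1:  kg·m⁻¹·s⁻¹
kg·m²·s⁻¹ ≠ kg·m⁻¹·s⁻¹, so they cannot be added.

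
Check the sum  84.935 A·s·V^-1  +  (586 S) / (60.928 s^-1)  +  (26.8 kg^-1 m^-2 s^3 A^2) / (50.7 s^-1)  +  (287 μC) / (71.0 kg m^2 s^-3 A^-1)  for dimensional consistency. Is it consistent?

Dimensions:
  84.935 A·s·V^-1:  A·s·V⁻¹ = A·s·(J·C⁻¹)⁻¹ = kg⁻¹·m⁻²·s⁴·A²
  (586 S) / (60.928 s^-1):  [kg⁻¹·m⁻²·s³·A²] / [s⁻¹] = kg⁻¹·m⁻²·s⁴·A²
  (26.8 kg^-1 m^-2 s^3 A^2) / (50.7 s^-1):  [kg⁻¹·m⁻²·s³·A²] / [s⁻¹] = kg⁻¹·m⁻²·s⁴·A²
  (287 μC) / (71.0 kg m^2 s^-3 A^-1):  [s·A] / [kg·m²·s⁻³·A⁻¹] = kg⁻¹·m⁻²·s⁴·A²
Every term reduces to kg⁻¹·m⁻²·s⁴·A².

Yes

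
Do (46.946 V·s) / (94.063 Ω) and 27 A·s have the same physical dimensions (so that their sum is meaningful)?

Yes

Reduce each to base SI dimensions:
  (46.946 V·s) / (94.063 Ω):  [kg·m²·s⁻²·A⁻¹] / [kg·m²·s⁻³·A⁻²] = s·A
  27 A·s:  A·s = s·A
Both are s·A, so they have the same dimensions and can be added.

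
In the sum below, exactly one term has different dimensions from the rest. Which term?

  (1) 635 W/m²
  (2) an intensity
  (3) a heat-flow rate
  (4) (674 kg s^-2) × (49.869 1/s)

(3)

Expand each in SI base units:
  (1) W·m⁻² = J·s⁻¹·m⁻² = kg·s⁻³
  (2) [intensity] = kg·s⁻³
  (3) [heat-flow rate] = kg·m²·s⁻³
  (4) [kg·s⁻²] · [s⁻¹] = kg·s⁻³
All reduce to kg·s⁻³ except (3), which is kg·m²·s⁻³.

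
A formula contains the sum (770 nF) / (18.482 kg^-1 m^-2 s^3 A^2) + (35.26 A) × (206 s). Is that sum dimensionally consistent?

Reduce each to base SI dimensions:
  (770 nF) / (18.482 kg^-1 m^-2 s^3 A^2):  [kg⁻¹·m⁻²·s⁴·A²] / [kg⁻¹·m⁻²·s³·A²] = s
  (35.26 A) × (206 s):  [A] · [s] = s·A
s ≠ s·A, so they cannot be added.

No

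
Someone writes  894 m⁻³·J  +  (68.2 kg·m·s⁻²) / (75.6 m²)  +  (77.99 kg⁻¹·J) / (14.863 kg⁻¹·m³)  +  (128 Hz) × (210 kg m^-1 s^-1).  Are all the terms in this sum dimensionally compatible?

Reduce each to base SI dimensions:
  894 m⁻³·J:  J·m⁻³ = N·m·m⁻³ = kg·m⁻¹·s⁻²
  (68.2 kg·m·s⁻²) / (75.6 m²):  [kg·m·s⁻²] / [m²] = kg·m⁻¹·s⁻²
  (77.99 kg⁻¹·J) / (14.863 kg⁻¹·m³):  [m²·s⁻²] / [kg⁻¹·m³] = kg·m⁻¹·s⁻²
  (128 Hz) × (210 kg m^-1 s^-1):  [s⁻¹] · [kg·m⁻¹·s⁻¹] = kg·m⁻¹·s⁻²
Every term reduces to kg·m⁻¹·s⁻².

Yes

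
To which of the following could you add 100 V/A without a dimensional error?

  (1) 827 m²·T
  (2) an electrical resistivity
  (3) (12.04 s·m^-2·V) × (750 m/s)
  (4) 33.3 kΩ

Reference: V·A⁻¹ = J·C⁻¹·A⁻¹ = kg·m²·s⁻³·A⁻².
Each option:
  (1) T·m² = Wb·m⁻²·m² = kg·m²·s⁻²·A⁻¹
  (2) [electrical resistivity] = kg·m³·s⁻³·A⁻²
  (3) [kg·s⁻²·A⁻¹] · [m·s⁻¹] = kg·m·s⁻³·A⁻¹
  (4) Ω = V·A⁻¹ = kg·m²·s⁻³·A⁻²  ← same
Only (4) matches kg·m²·s⁻³·A⁻².

(4)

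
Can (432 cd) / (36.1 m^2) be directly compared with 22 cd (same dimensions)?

Dimensions:
  (432 cd) / (36.1 m^2):  [cd] / [m²] = m⁻²·cd
  22 cd:  cd
m⁻²·cd ≠ cd, so they cannot be added.

No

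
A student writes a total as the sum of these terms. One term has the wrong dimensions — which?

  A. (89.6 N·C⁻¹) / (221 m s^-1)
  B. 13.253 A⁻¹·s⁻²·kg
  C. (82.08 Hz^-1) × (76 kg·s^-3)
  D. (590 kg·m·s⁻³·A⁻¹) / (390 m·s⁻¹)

Dimensions:
  A. [kg·m·s⁻³·A⁻¹] / [m·s⁻¹] = kg·s⁻²·A⁻¹
  B. kg·s⁻²·A⁻¹
  C. [s] · [kg·s⁻³] = kg·s⁻²
  D. [kg·m·s⁻³·A⁻¹] / [m·s⁻¹] = kg·s⁻²·A⁻¹
All reduce to kg·s⁻²·A⁻¹ except C., which is kg·s⁻².

C.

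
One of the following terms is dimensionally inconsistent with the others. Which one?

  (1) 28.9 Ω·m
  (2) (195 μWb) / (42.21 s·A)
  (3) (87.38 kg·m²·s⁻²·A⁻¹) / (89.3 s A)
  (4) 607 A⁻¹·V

Work out the base dimensions of each:
  (1) Ω·m = V·A⁻¹·m = kg·m³·s⁻³·A⁻²
  (2) [kg·m²·s⁻²·A⁻¹] / [s·A] = kg·m²·s⁻³·A⁻²
  (3) [kg·m²·s⁻²·A⁻¹] / [s·A] = kg·m²·s⁻³·A⁻²
  (4) V·A⁻¹ = J·C⁻¹·A⁻¹ = kg·m²·s⁻³·A⁻²
All reduce to kg·m²·s⁻³·A⁻² except (1), which is kg·m³·s⁻³·A⁻².

(1)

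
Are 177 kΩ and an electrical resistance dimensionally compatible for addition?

Dimensions:
  177 kΩ:  Ω = V·A⁻¹ = kg·m²·s⁻³·A⁻²
  an electrical resistance:  [electrical resistance] = kg·m²·s⁻³·A⁻²
Both are kg·m²·s⁻³·A⁻², so they have the same dimensions and can be added.

Yes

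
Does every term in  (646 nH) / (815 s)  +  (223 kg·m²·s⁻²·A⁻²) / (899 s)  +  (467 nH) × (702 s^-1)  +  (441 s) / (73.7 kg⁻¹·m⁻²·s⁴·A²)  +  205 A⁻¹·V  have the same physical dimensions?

Yes

Work out the base dimensions of each:
  (646 nH) / (815 s):  [kg·m²·s⁻²·A⁻²] / [s] = kg·m²·s⁻³·A⁻²
  (223 kg·m²·s⁻²·A⁻²) / (899 s):  [kg·m²·s⁻²·A⁻²] / [s] = kg·m²·s⁻³·A⁻²
  (467 nH) × (702 s^-1):  [kg·m²·s⁻²·A⁻²] · [s⁻¹] = kg·m²·s⁻³·A⁻²
  (441 s) / (73.7 kg⁻¹·m⁻²·s⁴·A²):  [s] / [kg⁻¹·m⁻²·s⁴·A²] = kg·m²·s⁻³·A⁻²
  205 A⁻¹·V:  V·A⁻¹ = J·C⁻¹·A⁻¹ = kg·m²·s⁻³·A⁻²
Every term reduces to kg·m²·s⁻³·A⁻².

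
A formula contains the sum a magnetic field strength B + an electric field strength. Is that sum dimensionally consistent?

Expand each in SI base units:
  a magnetic field strength B:  [magnetic field strength B] = kg·s⁻²·A⁻¹
  an electric field strength:  [electric field strength] = kg·m·s⁻³·A⁻¹
kg·s⁻²·A⁻¹ ≠ kg·m·s⁻³·A⁻¹, so they cannot be added.

No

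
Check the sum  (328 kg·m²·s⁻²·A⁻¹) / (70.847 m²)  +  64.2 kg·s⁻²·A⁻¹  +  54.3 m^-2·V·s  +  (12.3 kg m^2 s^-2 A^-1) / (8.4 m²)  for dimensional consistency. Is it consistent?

Reduce each to base SI dimensions:
  (328 kg·m²·s⁻²·A⁻¹) / (70.847 m²):  [kg·m²·s⁻²·A⁻¹] / [m²] = kg·s⁻²·A⁻¹
  64.2 kg·s⁻²·A⁻¹:  kg·s⁻²·A⁻¹
  54.3 m^-2·V·s:  V·s·m⁻² = J·C⁻¹·s·m⁻² = kg·s⁻²·A⁻¹
  (12.3 kg m^2 s^-2 A^-1) / (8.4 m²):  [kg·m²·s⁻²·A⁻¹] / [m²] = kg·s⁻²·A⁻¹
Every term reduces to kg·s⁻²·A⁻¹.

Yes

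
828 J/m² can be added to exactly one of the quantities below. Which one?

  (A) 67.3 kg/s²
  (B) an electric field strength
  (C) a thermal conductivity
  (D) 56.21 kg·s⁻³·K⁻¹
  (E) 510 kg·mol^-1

Reference: J·m⁻² = N·m·m⁻² = kg·s⁻².
Each option:
  (A) kg·s⁻²  ← same
  (B) [electric field strength] = kg·m·s⁻³·A⁻¹
  (C) [thermal conductivity] = kg·m·s⁻³·K⁻¹
  (D) kg·s⁻³·K⁻¹
  (E) kg·mol⁻¹
Only (A) matches kg·s⁻².

(A)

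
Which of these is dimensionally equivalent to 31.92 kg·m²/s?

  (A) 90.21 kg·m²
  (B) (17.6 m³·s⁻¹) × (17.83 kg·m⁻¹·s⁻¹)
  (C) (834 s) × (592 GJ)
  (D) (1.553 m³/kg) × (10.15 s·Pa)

Reference: kg·m²·s⁻¹.
Each option:
  (A) kg·m²
  (B) [m³·s⁻¹] · [kg·m⁻¹·s⁻¹] = kg·m²·s⁻²
  (C) [s] · [kg·m²·s⁻²] = kg·m²·s⁻¹  ← same
  (D) [kg⁻¹·m³] · [kg·m⁻¹·s⁻¹] = m²·s⁻¹
Only (C) matches kg·m²·s⁻¹.

(C)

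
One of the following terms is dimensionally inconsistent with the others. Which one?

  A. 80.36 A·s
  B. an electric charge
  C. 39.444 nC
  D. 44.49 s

Reduce each to base SI dimensions:
  A. A·s = s·A
  B. [electric charge] = s·A
  C. C = s·A
  D. s
All reduce to s·A except D., which is s.

D.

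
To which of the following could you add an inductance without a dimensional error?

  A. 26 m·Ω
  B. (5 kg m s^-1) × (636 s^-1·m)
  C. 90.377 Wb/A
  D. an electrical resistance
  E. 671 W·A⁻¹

C.

Reference: [inductance] = kg·m²·s⁻²·A⁻².
Each option:
  A. Ω·m = V·A⁻¹·m = kg·m³·s⁻³·A⁻²
  B. [kg·m·s⁻¹] · [m·s⁻¹] = kg·m²·s⁻²
  C. Wb·A⁻¹ = V·s·A⁻¹ = kg·m²·s⁻²·A⁻²  ← same
  D. [electrical resistance] = kg·m²·s⁻³·A⁻²
  E. W·A⁻¹ = J·s⁻¹·A⁻¹ = kg·m²·s⁻³·A⁻¹
Only C. matches kg·m²·s⁻²·A⁻².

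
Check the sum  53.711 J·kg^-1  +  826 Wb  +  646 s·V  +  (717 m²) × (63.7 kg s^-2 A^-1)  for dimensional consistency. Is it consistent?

No

Reduce each to base SI dimensions:
  53.711 J·kg^-1:  J·kg⁻¹ = N·m·kg⁻¹ = m²·s⁻²
  826 Wb:  Wb = V·s = kg·m²·s⁻²·A⁻¹
  646 s·V:  V·s = J·C⁻¹·s = kg·m²·s⁻²·A⁻¹
  (717 m²) × (63.7 kg s^-2 A^-1):  [m²] · [kg·s⁻²·A⁻¹] = kg·m²·s⁻²·A⁻¹
The terms do not share a single dimension (kg·m²·s⁻²·A⁻¹ vs m²·s⁻²).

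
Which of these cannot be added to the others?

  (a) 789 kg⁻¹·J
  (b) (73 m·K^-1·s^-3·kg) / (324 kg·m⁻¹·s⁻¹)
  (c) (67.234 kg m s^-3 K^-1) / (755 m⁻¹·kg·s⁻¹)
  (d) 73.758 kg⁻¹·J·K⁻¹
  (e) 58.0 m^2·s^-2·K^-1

(a)

Expand each in SI base units:
  (a) J·kg⁻¹ = N·m·kg⁻¹ = m²·s⁻²
  (b) [kg·m·s⁻³·K⁻¹] / [kg·m⁻¹·s⁻¹] = m²·s⁻²·K⁻¹
  (c) [kg·m·s⁻³·K⁻¹] / [kg·m⁻¹·s⁻¹] = m²·s⁻²·K⁻¹
  (d) J·kg⁻¹·K⁻¹ = N·m·kg⁻¹·K⁻¹ = m²·s⁻²·K⁻¹
  (e) m²·s⁻²·K⁻¹
All reduce to m²·s⁻²·K⁻¹ except (a), which is m²·s⁻².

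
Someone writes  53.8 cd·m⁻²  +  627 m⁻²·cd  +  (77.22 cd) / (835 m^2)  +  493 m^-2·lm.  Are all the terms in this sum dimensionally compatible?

Work out the base dimensions of each:
  53.8 cd·m⁻²:  cd·m⁻² = m⁻²·cd
  627 m⁻²·cd:  m⁻²·cd
  (77.22 cd) / (835 m^2):  [cd] / [m²] = m⁻²·cd
  493 m^-2·lm:  lm·m⁻² = cd·m⁻² = m⁻²·cd
Every term reduces to m⁻²·cd.

Yes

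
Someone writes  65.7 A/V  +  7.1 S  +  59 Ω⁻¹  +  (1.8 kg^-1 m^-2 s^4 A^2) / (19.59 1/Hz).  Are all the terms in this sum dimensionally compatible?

Reduce each to base SI dimensions:
  65.7 A/V:  A·V⁻¹ = A·(J·C⁻¹)⁻¹ = kg⁻¹·m⁻²·s³·A²
  7.1 S:  S = Ω⁻¹ = kg⁻¹·m⁻²·s³·A²
  59 Ω⁻¹:  Ω⁻¹ = (V·A⁻¹)⁻¹ = kg⁻¹·m⁻²·s³·A²
  (1.8 kg^-1 m^-2 s^4 A^2) / (19.59 1/Hz):  [kg⁻¹·m⁻²·s⁴·A²] / [s] = kg⁻¹·m⁻²·s³·A²
Every term reduces to kg⁻¹·m⁻²·s³·A².

Yes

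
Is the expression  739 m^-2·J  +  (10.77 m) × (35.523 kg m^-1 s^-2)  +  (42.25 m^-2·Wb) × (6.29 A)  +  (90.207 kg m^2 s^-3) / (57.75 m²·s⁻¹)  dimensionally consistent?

Yes

Work out the base dimensions of each:
  739 m^-2·J:  J·m⁻² = N·m·m⁻² = kg·s⁻²
  (10.77 m) × (35.523 kg m^-1 s^-2):  [m] · [kg·m⁻¹·s⁻²] = kg·s⁻²
  (42.25 m^-2·Wb) × (6.29 A):  [kg·s⁻²·A⁻¹] · [A] = kg·s⁻²
  (90.207 kg m^2 s^-3) / (57.75 m²·s⁻¹):  [kg·m²·s⁻³] / [m²·s⁻¹] = kg·s⁻²
Every term reduces to kg·s⁻².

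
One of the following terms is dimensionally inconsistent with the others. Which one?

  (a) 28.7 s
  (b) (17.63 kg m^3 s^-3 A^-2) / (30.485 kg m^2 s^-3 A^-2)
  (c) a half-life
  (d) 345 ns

(b)

Dimensions:
  (a) s
  (b) [kg·m³·s⁻³·A⁻²] / [kg·m²·s⁻³·A⁻²] = m
  (c) [half-life] = s
  (d) s
All reduce to s except (b), which is m.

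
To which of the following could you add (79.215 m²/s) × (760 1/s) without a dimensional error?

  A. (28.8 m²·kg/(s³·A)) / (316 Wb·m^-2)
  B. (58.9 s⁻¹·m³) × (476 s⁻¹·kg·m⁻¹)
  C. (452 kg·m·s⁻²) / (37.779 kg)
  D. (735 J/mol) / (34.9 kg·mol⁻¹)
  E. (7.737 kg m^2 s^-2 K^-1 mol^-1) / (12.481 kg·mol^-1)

Reference: [m²·s⁻¹] · [s⁻¹] = m²·s⁻².
Each option:
  A. [kg·m²·s⁻³·A⁻¹] / [kg·s⁻²·A⁻¹] = m²·s⁻¹
  B. [m³·s⁻¹] · [kg·m⁻¹·s⁻¹] = kg·m²·s⁻²
  C. [kg·m·s⁻²] / [kg] = m·s⁻²
  D. [kg·m²·s⁻²·mol⁻¹] / [kg·mol⁻¹] = m²·s⁻²  ← same
  E. [kg·m²·s⁻²·K⁻¹·mol⁻¹] / [kg·mol⁻¹] = m²·s⁻²·K⁻¹
Only D. matches m²·s⁻².

D.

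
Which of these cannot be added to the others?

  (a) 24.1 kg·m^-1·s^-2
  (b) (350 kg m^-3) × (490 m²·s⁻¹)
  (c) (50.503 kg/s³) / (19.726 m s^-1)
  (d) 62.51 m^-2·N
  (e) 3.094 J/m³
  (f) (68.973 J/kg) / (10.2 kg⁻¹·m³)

(b)

Reduce each to base SI dimensions:
  (a) kg·m⁻¹·s⁻²
  (b) [kg·m⁻³] · [m²·s⁻¹] = kg·m⁻¹·s⁻¹
  (c) [kg·s⁻³] / [m·s⁻¹] = kg·m⁻¹·s⁻²
  (d) N·m⁻² = kg·m·s⁻²·m⁻² = kg·m⁻¹·s⁻²
  (e) J·m⁻³ = N·m·m⁻³ = kg·m⁻¹·s⁻²
  (f) [m²·s⁻²] / [kg⁻¹·m³] = kg·m⁻¹·s⁻²
All reduce to kg·m⁻¹·s⁻² except (b), which is kg·m⁻¹·s⁻¹.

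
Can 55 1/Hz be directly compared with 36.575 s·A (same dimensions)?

Reduce each to base SI dimensions:
  55 1/Hz:  Hz⁻¹ = (s⁻¹)⁻¹ = s
  36.575 s·A:  A·s = s·A
s ≠ s·A, so they cannot be added.

No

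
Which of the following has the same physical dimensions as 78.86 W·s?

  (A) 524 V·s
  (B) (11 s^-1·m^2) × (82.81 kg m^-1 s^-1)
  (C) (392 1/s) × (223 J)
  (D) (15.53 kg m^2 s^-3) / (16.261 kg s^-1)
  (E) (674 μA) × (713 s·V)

Reference: W·s = J·s⁻¹·s = kg·m²·s⁻².
Each option:
  (A) V·s = J·C⁻¹·s = kg·m²·s⁻²·A⁻¹
  (B) [m²·s⁻¹] · [kg·m⁻¹·s⁻¹] = kg·m·s⁻²
  (C) [s⁻¹] · [kg·m²·s⁻²] = kg·m²·s⁻³
  (D) [kg·m²·s⁻³] / [kg·s⁻¹] = m²·s⁻²
  (E) [A] · [kg·m²·s⁻²·A⁻¹] = kg·m²·s⁻²  ← same
Only (E) matches kg·m²·s⁻².

(E)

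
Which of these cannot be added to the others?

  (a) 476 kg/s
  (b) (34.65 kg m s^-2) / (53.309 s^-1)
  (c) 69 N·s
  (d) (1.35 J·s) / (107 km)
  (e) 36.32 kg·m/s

Dimensions:
  (a) kg·s⁻¹
  (b) [kg·m·s⁻²] / [s⁻¹] = kg·m·s⁻¹
  (c) N·s = kg·m·s⁻²·s = kg·m·s⁻¹
  (d) [kg·m²·s⁻¹] / [m] = kg·m·s⁻¹
  (e) kg·m·s⁻¹
All reduce to kg·m·s⁻¹ except (a), which is kg·s⁻¹.

(a)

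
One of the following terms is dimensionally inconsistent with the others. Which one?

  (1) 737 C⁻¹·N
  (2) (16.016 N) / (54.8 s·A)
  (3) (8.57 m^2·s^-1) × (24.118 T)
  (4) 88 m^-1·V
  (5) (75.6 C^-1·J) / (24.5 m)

(3)

Dimensions:
  (1) N·C⁻¹ = kg·m·s⁻²·(s·A)⁻¹ = kg·m·s⁻³·A⁻¹
  (2) [kg·m·s⁻²] / [s·A] = kg·m·s⁻³·A⁻¹
  (3) [m²·s⁻¹] · [kg·s⁻²·A⁻¹] = kg·m²·s⁻³·A⁻¹
  (4) V·m⁻¹ = J·C⁻¹·m⁻¹ = kg·m·s⁻³·A⁻¹
  (5) [kg·m²·s⁻³·A⁻¹] / [m] = kg·m·s⁻³·A⁻¹
All reduce to kg·m·s⁻³·A⁻¹ except (3), which is kg·m²·s⁻³·A⁻¹.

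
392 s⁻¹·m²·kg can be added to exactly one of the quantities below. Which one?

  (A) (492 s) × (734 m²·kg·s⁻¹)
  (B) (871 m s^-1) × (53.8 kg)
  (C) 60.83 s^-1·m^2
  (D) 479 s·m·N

(D)

Reference: kg·m²·s⁻¹.
Each option:
  (A) [s] · [kg·m²·s⁻¹] = kg·m²
  (B) [m·s⁻¹] · [kg] = kg·m·s⁻¹
  (C) m²·s⁻¹
  (D) N·m·s = kg·m·s⁻²·m·s = kg·m²·s⁻¹  ← same
Only (D) matches kg·m²·s⁻¹.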